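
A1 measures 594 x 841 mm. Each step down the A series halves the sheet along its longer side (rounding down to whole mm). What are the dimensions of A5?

148 × 210 mm

A2: ⌊841/2⌋ × 594 = 420 × 594 mm
A3: ⌊594/2⌋ × 420 = 297 × 420 mm
A4: ⌊420/2⌋ × 297 = 210 × 297 mm
A5: ⌊297/2⌋ × 210 = 148 × 210 mm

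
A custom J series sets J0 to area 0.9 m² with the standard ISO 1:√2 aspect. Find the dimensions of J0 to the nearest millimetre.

Let the short side be w mm. Then w · w√2 = 0.9 m² = 900,000 mm².
w² = 900,000/√2, so w ≈ 797.7 mm; long side = w√2 ≈ 1128.2 mm.

798 × 1128 mm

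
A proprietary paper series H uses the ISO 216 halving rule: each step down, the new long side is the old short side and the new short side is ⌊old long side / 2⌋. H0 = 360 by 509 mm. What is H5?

H1: ⌊509/2⌋ × 360 = 254 × 360 mm
H2: ⌊360/2⌋ × 254 = 180 × 254 mm
H3: ⌊254/2⌋ × 180 = 127 × 180 mm
H4: ⌊180/2⌋ × 127 = 90 × 127 mm
H5: ⌊127/2⌋ × 90 = 63 × 90 mm

63 × 90 mm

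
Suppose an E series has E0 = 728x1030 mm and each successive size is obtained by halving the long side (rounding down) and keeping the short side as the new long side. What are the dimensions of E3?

257 × 364 mm

E1: ⌊1030/2⌋ × 728 = 515 × 728 mm
E2: ⌊728/2⌋ × 515 = 364 × 515 mm
E3: ⌊515/2⌋ × 364 = 257 × 364 mm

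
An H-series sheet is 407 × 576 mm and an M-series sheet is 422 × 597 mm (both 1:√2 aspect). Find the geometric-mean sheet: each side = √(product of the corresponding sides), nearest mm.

414 × 586 mm

Short side: √(407 · 422) = √171754 ≈ 414.4 → 414 mm
Long side: √(576 · 597) = √343872 ≈ 586.4 → 586 mm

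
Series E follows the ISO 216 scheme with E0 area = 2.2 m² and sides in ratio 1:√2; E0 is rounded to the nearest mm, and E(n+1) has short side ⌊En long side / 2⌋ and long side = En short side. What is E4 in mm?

Let E0's short side be w mm. w · w√2 = 2.2 m² = 2,200,000 mm², so w ≈ 1247.3 mm and w√2 ≈ 1763.9 mm → E0 = 1247 × 1764 mm.
E1: ⌊1764/2⌋ × 1247 = 882 × 1247 mm
E2: ⌊1247/2⌋ × 882 = 623 × 882 mm
E3: ⌊882/2⌋ × 623 = 441 × 623 mm
E4: ⌊623/2⌋ × 441 = 311 × 441 mm

311 × 441 mm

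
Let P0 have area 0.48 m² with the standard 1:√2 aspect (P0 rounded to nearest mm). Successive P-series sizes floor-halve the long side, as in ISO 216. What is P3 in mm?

206 × 291 mm

Let P0's short side be w mm. w · w√2 = 0.48 m² = 480,000 mm², so w ≈ 582.6 mm and w√2 ≈ 823.9 mm → P0 = 583 × 824 mm.
P1: ⌊824/2⌋ × 583 = 412 × 583 mm
P2: ⌊583/2⌋ × 412 = 291 × 412 mm
P3: ⌊412/2⌋ × 291 = 206 × 291 mm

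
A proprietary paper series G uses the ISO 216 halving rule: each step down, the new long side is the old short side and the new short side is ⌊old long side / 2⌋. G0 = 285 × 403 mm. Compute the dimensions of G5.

50 × 71 mm

G1: ⌊403/2⌋ × 285 = 201 × 285 mm
G2: ⌊285/2⌋ × 201 = 142 × 201 mm
G3: ⌊201/2⌋ × 142 = 100 × 142 mm
G4: ⌊142/2⌋ × 100 = 71 × 100 mm
G5: ⌊100/2⌋ × 71 = 50 × 71 mm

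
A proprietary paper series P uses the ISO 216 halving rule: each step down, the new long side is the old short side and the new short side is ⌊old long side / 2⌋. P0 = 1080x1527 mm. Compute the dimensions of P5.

190 × 270 mm

P1: ⌊1527/2⌋ × 1080 = 763 × 1080 mm
P2: ⌊1080/2⌋ × 763 = 540 × 763 mm
P3: ⌊763/2⌋ × 540 = 381 × 540 mm
P4: ⌊540/2⌋ × 381 = 270 × 381 mm
P5: ⌊381/2⌋ × 270 = 190 × 270 mm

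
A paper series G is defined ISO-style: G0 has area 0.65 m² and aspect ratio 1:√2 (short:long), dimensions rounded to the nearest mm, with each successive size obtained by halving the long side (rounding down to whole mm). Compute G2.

339 × 479 mm

Let G0's short side be w mm. w · w√2 = 0.65 m² = 650,000 mm², so w ≈ 678.0 mm and w√2 ≈ 958.8 mm → G0 = 678 × 959 mm.
G1: ⌊959/2⌋ × 678 = 479 × 678 mm
G2: ⌊678/2⌋ × 479 = 339 × 479 mm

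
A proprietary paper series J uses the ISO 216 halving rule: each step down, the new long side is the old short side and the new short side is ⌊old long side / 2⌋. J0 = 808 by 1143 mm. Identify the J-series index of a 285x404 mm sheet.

J0: 808 × 1143 mm
J1: 571 × 808 mm
J2: 404 × 571 mm
J3: 285 × 404 mm
J4: 202 × 285 mm
→ matches J3.

J3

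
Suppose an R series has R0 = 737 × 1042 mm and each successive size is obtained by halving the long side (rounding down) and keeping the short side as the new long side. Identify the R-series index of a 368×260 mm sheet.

R3

R0: 737 × 1042 mm
R1: 521 × 737 mm
R2: 368 × 521 mm
R3: 260 × 368 mm
R4: 184 × 260 mm
→ matches R3.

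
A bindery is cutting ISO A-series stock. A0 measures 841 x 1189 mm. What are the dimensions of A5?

A1: ⌊1189/2⌋ × 841 = 594 × 841 mm
A2: ⌊841/2⌋ × 594 = 420 × 594 mm
A3: ⌊594/2⌋ × 420 = 297 × 420 mm
A4: ⌊420/2⌋ × 297 = 210 × 297 mm
A5: ⌊297/2⌋ × 210 = 148 × 210 mm

148 × 210 mm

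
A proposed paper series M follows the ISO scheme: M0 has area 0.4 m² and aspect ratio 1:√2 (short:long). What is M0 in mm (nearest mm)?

532 × 752 mm

Let the short side be w mm. Then w · w√2 = 0.4 m² = 400,000 mm².
w² = 400,000/√2, so w ≈ 531.8 mm; long side = w√2 ≈ 752.1 mm.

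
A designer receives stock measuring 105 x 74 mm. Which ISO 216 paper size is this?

Aspect ratio 105/74 ≈ 1.419 — close to the ISO √2 ≈ 1.414.
In the A-series (A0 area = 1 m²): A7 = 74 × 105 mm.

A7 (74 × 105 mm)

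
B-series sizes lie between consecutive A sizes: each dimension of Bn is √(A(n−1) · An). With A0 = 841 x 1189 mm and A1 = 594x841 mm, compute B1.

707 × 1000 mm

Short side: √(841 · 594) = √499554 ≈ 706.8 → 707 mm
Long side: √(1189 · 841) = √999949 ≈ 1000.0 → 1000 mm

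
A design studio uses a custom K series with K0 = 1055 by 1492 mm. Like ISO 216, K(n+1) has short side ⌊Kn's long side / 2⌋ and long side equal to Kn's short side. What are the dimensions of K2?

K1: ⌊1492/2⌋ × 1055 = 746 × 1055 mm
K2: ⌊1055/2⌋ × 746 = 527 × 746 mm

527 × 746 mm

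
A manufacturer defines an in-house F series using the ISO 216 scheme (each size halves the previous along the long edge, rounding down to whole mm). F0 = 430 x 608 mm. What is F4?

F1 = 304 × 430 mm (from F0 by 1 halving).
F2: ⌊430/2⌋ × 304 = 215 × 304 mm
F3: ⌊304/2⌋ × 215 = 152 × 215 mm
F4: ⌊215/2⌋ × 152 = 107 × 152 mm

107 × 152 mm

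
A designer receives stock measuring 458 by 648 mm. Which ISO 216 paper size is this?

C2 (458 × 648 mm)

Aspect ratio 648/458 ≈ 1.415 — close to the ISO √2 ≈ 1.414.
In the C-series (envelope sizes, between A and B): C2 = 458 × 648 mm.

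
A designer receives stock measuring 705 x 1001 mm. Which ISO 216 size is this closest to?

B1 (707 × 1000 mm)

Aspect ratio 1001/705 ≈ 1.420 — close to the ISO √2 ≈ 1.414.
In the B-series (B0 = 1000 × 1414 mm): B1 = 707 × 1000 mm.
Off by 3 mm total — nearest standard size.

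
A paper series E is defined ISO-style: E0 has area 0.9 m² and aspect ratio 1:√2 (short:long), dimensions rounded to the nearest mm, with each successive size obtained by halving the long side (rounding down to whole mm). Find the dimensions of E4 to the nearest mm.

Let E0's short side be w mm. w · w√2 = 0.9 m² = 900,000 mm², so w ≈ 797.7 mm and w√2 ≈ 1128.2 mm → E0 = 798 × 1128 mm.
E1: ⌊1128/2⌋ × 798 = 564 × 798 mm
E2: ⌊798/2⌋ × 564 = 399 × 564 mm
E3: ⌊564/2⌋ × 399 = 282 × 399 mm
E4: ⌊399/2⌋ × 282 = 199 × 282 mm

199 × 282 mm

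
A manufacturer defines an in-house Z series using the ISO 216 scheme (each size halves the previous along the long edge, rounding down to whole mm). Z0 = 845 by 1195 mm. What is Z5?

Z1: ⌊1195/2⌋ × 845 = 597 × 845 mm
Z2: ⌊845/2⌋ × 597 = 422 × 597 mm
Z3: ⌊597/2⌋ × 422 = 298 × 422 mm
Z4: ⌊422/2⌋ × 298 = 211 × 298 mm
Z5: ⌊298/2⌋ × 211 = 149 × 211 mm

149 × 211 mm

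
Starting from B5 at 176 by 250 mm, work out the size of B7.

B6: ⌊250/2⌋ × 176 = 125 × 176 mm
B7: ⌊176/2⌋ × 125 = 88 × 125 mm

88 × 125 mm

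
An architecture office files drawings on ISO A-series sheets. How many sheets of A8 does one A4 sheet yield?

16

Each ISO step halves the sheet: 1 × A4 → 2 × A5 → 4 × A6 → 8 × A7 → …
From A4 to A8 is 4 halving steps: 2^4 = 16.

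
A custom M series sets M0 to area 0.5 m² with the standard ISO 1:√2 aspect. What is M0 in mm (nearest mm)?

595 × 841 mm

Let the short side be w mm. Then w · w√2 = 0.5 m² = 500,000 mm².
w² = 500,000/√2, so w ≈ 594.6 mm; long side = w√2 ≈ 840.9 mm.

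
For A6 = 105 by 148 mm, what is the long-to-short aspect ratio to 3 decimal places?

148 / 105 = 1.410
ISO 216 targets √2 ≈ 1.414; the -0.005 deviation is from mm rounding.

1.410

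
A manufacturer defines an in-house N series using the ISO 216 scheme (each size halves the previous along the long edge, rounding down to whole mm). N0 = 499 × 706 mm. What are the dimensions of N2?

N1: ⌊706/2⌋ × 499 = 353 × 499 mm
N2: ⌊499/2⌋ × 353 = 249 × 353 mm

249 × 353 mm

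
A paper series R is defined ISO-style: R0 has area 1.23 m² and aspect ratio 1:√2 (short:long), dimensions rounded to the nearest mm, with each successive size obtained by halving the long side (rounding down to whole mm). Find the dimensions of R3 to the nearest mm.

329 × 466 mm

Let R0's short side be w mm. w · w√2 = 1.23 m² = 1,230,000 mm², so w ≈ 932.6 mm and w√2 ≈ 1318.9 mm → R0 = 933 × 1319 mm.
R1: ⌊1319/2⌋ × 933 = 659 × 933 mm
R2: ⌊933/2⌋ × 659 = 466 × 659 mm
R3: ⌊659/2⌋ × 466 = 329 × 466 mm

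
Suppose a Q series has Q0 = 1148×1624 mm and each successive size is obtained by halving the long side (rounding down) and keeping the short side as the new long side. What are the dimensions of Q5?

203 × 287 mm

Q1: ⌊1624/2⌋ × 1148 = 812 × 1148 mm
Q2: ⌊1148/2⌋ × 812 = 574 × 812 mm
Q3: ⌊812/2⌋ × 574 = 406 × 574 mm
Q4: ⌊574/2⌋ × 406 = 287 × 406 mm
Q5: ⌊406/2⌋ × 287 = 203 × 287 mm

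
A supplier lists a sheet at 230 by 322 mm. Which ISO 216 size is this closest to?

Aspect ratio 322/230 ≈ 1.400 — close to the ISO √2 ≈ 1.414.
In the C-series (envelope sizes, between A and B): C4 = 229 × 324 mm.
Off by 3 mm total — nearest standard size.

C4 (229 × 324 mm)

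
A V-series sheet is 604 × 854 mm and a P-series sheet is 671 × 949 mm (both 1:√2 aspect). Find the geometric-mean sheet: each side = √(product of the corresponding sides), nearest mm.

637 × 900 mm

Short side: √(604 · 671) = √405284 ≈ 636.6 → 637 mm
Long side: √(854 · 949) = √810446 ≈ 900.2 → 900 mm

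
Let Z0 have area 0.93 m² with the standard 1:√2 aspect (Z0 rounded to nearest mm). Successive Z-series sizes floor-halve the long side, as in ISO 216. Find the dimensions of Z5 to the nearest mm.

Let Z0's short side be w mm. w · w√2 = 0.93 m² = 930,000 mm², so w ≈ 810.9 mm and w√2 ≈ 1146.8 mm → Z0 = 811 × 1147 mm.
Z1: ⌊1147/2⌋ × 811 = 573 × 811 mm
Z2: ⌊811/2⌋ × 573 = 405 × 573 mm
Z3: ⌊573/2⌋ × 405 = 286 × 405 mm
Z4: ⌊405/2⌋ × 286 = 202 × 286 mm
Z5: ⌊286/2⌋ × 202 = 143 × 202 mm

143 × 202 mm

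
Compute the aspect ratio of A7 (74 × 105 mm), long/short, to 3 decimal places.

1.419

105 / 74 = 1.419
ISO 216 targets √2 ≈ 1.414; the +0.005 deviation is from mm rounding.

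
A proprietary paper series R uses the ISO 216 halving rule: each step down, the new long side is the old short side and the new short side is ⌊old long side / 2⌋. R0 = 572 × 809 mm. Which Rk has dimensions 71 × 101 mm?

R6

R0: 572 × 809 mm
R1: 404 × 572 mm
R2: 286 × 404 mm
R3: 202 × 286 mm
R4: 143 × 202 mm
R5: 101 × 143 mm
R6: 71 × 101 mm
R7: 50 × 71 mm
→ matches R6.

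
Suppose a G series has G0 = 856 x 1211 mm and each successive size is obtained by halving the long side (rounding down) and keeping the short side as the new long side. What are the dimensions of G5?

151 × 214 mm

G1: ⌊1211/2⌋ × 856 = 605 × 856 mm
G2: ⌊856/2⌋ × 605 = 428 × 605 mm
G3: ⌊605/2⌋ × 428 = 302 × 428 mm
G4: ⌊428/2⌋ × 302 = 214 × 302 mm
G5: ⌊302/2⌋ × 214 = 151 × 214 mm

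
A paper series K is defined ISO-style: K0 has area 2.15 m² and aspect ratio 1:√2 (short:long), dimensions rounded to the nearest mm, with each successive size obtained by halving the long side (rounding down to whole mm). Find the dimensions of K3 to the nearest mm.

Let K0's short side be w mm. w · w√2 = 2.15 m² = 2,150,000 mm², so w ≈ 1233.0 mm and w√2 ≈ 1743.7 mm → K0 = 1233 × 1744 mm.
K1: ⌊1744/2⌋ × 1233 = 872 × 1233 mm
K2: ⌊1233/2⌋ × 872 = 616 × 872 mm
K3: ⌊872/2⌋ × 616 = 436 × 616 mm

436 × 616 mm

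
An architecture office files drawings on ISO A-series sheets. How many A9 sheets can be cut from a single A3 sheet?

A3 = 297 × 420 mm; A9 = 37 × 52 mm.
Each halving step doubles the count; 6 steps from A3 to A9.
2^6 = 64.

64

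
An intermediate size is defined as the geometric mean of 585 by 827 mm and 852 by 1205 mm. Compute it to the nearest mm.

706 × 998 mm

Short side: √(585 · 852) = √498420 ≈ 706.0 → 706 mm
Long side: √(827 · 1205) = √996535 ≈ 998.3 → 998 mm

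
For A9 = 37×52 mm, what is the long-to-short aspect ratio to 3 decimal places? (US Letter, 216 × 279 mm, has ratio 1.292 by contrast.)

1.405

52 / 37 = 1.405
ISO 216 targets √2 ≈ 1.414; the -0.009 deviation is from mm rounding.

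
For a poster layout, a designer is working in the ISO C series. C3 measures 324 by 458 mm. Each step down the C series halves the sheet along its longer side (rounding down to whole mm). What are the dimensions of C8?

57 × 81 mm

C4: ⌊458/2⌋ × 324 = 229 × 324 mm
C5: ⌊324/2⌋ × 229 = 162 × 229 mm
C6: ⌊229/2⌋ × 162 = 114 × 162 mm
C7: ⌊162/2⌋ × 114 = 81 × 114 mm
C8: ⌊114/2⌋ × 81 = 57 × 81 mm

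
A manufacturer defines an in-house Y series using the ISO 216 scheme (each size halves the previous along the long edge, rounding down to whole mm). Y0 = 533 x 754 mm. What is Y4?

133 × 188 mm

Y1: ⌊754/2⌋ × 533 = 377 × 533 mm
Y2: ⌊533/2⌋ × 377 = 266 × 377 mm
Y3: ⌊377/2⌋ × 266 = 188 × 266 mm
Y4: ⌊266/2⌋ × 188 = 133 × 188 mm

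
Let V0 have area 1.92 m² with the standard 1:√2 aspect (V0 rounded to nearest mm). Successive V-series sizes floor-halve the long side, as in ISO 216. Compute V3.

Let V0's short side be w mm. w · w√2 = 1.92 m² = 1,920,000 mm², so w ≈ 1165.2 mm and w√2 ≈ 1647.8 mm → V0 = 1165 × 1648 mm.
V1: ⌊1648/2⌋ × 1165 = 824 × 1165 mm
V2: ⌊1165/2⌋ × 824 = 582 × 824 mm
V3: ⌊824/2⌋ × 582 = 412 × 582 mm

412 × 582 mm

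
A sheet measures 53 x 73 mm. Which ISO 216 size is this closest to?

A8 (52 × 74 mm)

Aspect ratio 73/53 ≈ 1.377 (ISO target is √2 ≈ 1.414).
In the A-series (A0 area = 1 m²): A8 = 52 × 74 mm.
Off by 2 mm total — nearest standard size.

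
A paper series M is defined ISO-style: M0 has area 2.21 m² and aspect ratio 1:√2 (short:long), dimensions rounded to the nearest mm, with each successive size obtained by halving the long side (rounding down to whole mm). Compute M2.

625 × 884 mm

Let M0's short side be w mm. w · w√2 = 2.21 m² = 2,210,000 mm², so w ≈ 1250.1 mm and w√2 ≈ 1767.9 mm → M0 = 1250 × 1768 mm.
M1: ⌊1768/2⌋ × 1250 = 884 × 1250 mm
M2: ⌊1250/2⌋ × 884 = 625 × 884 mm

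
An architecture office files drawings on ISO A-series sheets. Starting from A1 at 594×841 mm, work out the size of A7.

A2: ⌊841/2⌋ × 594 = 420 × 594 mm
A3: ⌊594/2⌋ × 420 = 297 × 420 mm
A4: ⌊420/2⌋ × 297 = 210 × 297 mm
A5: ⌊297/2⌋ × 210 = 148 × 210 mm
A6: ⌊210/2⌋ × 148 = 105 × 148 mm
A7: ⌊148/2⌋ × 105 = 74 × 105 mm

74 × 105 mm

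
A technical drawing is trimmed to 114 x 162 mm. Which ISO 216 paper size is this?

C6 (114 × 162 mm)

Aspect ratio 162/114 ≈ 1.421 — close to the ISO √2 ≈ 1.414.
In the C-series (envelope sizes, between A and B): C6 = 114 × 162 mm.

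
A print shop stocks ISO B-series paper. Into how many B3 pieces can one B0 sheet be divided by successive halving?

8

B0 = 1000 × 1414 mm; B3 = 353 × 500 mm.
Each halving step doubles the count; 3 steps from B0 to B3.
2^3 = 8.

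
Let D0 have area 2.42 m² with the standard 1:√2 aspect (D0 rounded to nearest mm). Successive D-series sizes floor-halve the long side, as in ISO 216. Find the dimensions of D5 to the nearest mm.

231 × 327 mm

Let D0's short side be w mm. w · w√2 = 2.42 m² = 2,420,000 mm², so w ≈ 1308.1 mm and w√2 ≈ 1850.0 mm → D0 = 1308 × 1850 mm.
D1: ⌊1850/2⌋ × 1308 = 925 × 1308 mm
D2: ⌊1308/2⌋ × 925 = 654 × 925 mm
D3: ⌊925/2⌋ × 654 = 462 × 654 mm
D4: ⌊654/2⌋ × 462 = 327 × 462 mm
D5: ⌊462/2⌋ × 327 = 231 × 327 mm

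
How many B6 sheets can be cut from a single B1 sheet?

32

Each ISO step halves the sheet: 1 × B1 → 2 × B2 → 4 × B3 → 8 × B4 → …
From B1 to B6 is 5 halving steps: 2^5 = 32.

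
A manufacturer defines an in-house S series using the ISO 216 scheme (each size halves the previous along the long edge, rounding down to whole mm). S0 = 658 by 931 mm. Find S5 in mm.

S1: ⌊931/2⌋ × 658 = 465 × 658 mm
S2: ⌊658/2⌋ × 465 = 329 × 465 mm
S3: ⌊465/2⌋ × 329 = 232 × 329 mm
S4: ⌊329/2⌋ × 232 = 164 × 232 mm
S5: ⌊232/2⌋ × 164 = 116 × 164 mm

116 × 164 mm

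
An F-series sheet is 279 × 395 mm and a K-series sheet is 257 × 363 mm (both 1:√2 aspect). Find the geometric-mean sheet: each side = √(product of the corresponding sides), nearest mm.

Short side: √(279 · 257) = √71703 ≈ 267.8 → 268 mm
Long side: √(395 · 363) = √143385 ≈ 378.7 → 379 mm

268 × 379 mm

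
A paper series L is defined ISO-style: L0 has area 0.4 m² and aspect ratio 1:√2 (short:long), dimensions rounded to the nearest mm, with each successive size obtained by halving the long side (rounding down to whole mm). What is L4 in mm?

133 × 188 mm

Let L0's short side be w mm. w · w√2 = 0.4 m² = 400,000 mm², so w ≈ 531.8 mm and w√2 ≈ 752.1 mm → L0 = 532 × 752 mm.
L1: ⌊752/2⌋ × 532 = 376 × 532 mm
L2: ⌊532/2⌋ × 376 = 266 × 376 mm
L3: ⌊376/2⌋ × 266 = 188 × 266 mm
L4: ⌊266/2⌋ × 188 = 133 × 188 mm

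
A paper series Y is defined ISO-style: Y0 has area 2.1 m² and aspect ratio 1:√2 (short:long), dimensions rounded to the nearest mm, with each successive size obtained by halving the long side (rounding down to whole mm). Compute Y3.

Let Y0's short side be w mm. w · w√2 = 2.1 m² = 2,100,000 mm², so w ≈ 1218.6 mm and w√2 ≈ 1723.3 mm → Y0 = 1219 × 1723 mm.
Y1: ⌊1723/2⌋ × 1219 = 861 × 1219 mm
Y2: ⌊1219/2⌋ × 861 = 609 × 861 mm
Y3: ⌊861/2⌋ × 609 = 430 × 609 mm

430 × 609 mm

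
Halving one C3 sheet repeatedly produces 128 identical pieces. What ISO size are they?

128 = 2^7, so 7 halving steps.
C3 → C4 → … → C10 after 7 steps.

C10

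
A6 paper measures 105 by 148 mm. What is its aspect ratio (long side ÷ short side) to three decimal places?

148 / 105 = 1.410
ISO 216 targets √2 ≈ 1.414; the -0.005 deviation is from mm rounding.

1.410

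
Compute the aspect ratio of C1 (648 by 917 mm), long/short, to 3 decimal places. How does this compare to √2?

917 / 648 = 1.415
Matches √2 ≈ 1.414 — the ISO 216 defining ratio.

1.415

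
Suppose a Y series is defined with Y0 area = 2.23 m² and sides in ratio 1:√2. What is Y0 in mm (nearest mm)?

1256 × 1776 mm

Let the short side be w mm. Then w · w√2 = 2.23 m² = 2,230,000 mm².
w² = 2,230,000/√2, so w ≈ 1255.7 mm; long side = w√2 ≈ 1775.9 mm.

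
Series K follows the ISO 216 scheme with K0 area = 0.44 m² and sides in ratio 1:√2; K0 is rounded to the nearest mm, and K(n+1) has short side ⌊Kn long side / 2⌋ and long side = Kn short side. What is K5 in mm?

Let K0's short side be w mm. w · w√2 = 0.44 m² = 440,000 mm², so w ≈ 557.8 mm and w√2 ≈ 788.8 mm → K0 = 558 × 789 mm.
K1: ⌊789/2⌋ × 558 = 394 × 558 mm
K2: ⌊558/2⌋ × 394 = 279 × 394 mm
K3: ⌊394/2⌋ × 279 = 197 × 279 mm
K4: ⌊279/2⌋ × 197 = 139 × 197 mm
K5: ⌊197/2⌋ × 139 = 98 × 139 mm

98 × 139 mm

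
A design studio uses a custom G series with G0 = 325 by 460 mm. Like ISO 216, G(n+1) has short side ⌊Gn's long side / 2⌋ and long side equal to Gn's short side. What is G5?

57 × 81 mm

G1: ⌊460/2⌋ × 325 = 230 × 325 mm
G2: ⌊325/2⌋ × 230 = 162 × 230 mm
G3: ⌊230/2⌋ × 162 = 115 × 162 mm
G4: ⌊162/2⌋ × 115 = 81 × 115 mm
G5: ⌊115/2⌋ × 81 = 57 × 81 mm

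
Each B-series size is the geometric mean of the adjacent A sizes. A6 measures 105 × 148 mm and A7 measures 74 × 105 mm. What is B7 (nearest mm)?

88 × 125 mm

Short side: √(105 · 74) = √7770 ≈ 88.1 → 88 mm
Long side: √(148 · 105) = √15540 ≈ 124.7 → 125 mm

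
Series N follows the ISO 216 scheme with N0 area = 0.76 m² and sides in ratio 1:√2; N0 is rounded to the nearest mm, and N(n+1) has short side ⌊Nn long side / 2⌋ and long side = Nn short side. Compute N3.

259 × 366 mm

Let N0's short side be w mm. w · w√2 = 0.76 m² = 760,000 mm², so w ≈ 733.1 mm and w√2 ≈ 1036.7 mm → N0 = 733 × 1037 mm.
N1: ⌊1037/2⌋ × 733 = 518 × 733 mm
N2: ⌊733/2⌋ × 518 = 366 × 518 mm
N3: ⌊518/2⌋ × 366 = 259 × 366 mm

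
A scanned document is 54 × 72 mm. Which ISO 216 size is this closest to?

Aspect ratio 72/54 ≈ 1.333 (ISO target is √2 ≈ 1.414).
In the A-series (A0 area = 1 m²): A8 = 52 × 74 mm.
Off by 4 mm total — nearest standard size.

A8 (52 × 74 mm)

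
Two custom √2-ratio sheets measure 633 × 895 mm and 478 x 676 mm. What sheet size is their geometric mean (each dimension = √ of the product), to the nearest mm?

550 × 778 mm

Short side: √(633 · 478) = √302574 ≈ 550.1 → 550 mm
Long side: √(895 · 676) = √605020 ≈ 777.8 → 778 mm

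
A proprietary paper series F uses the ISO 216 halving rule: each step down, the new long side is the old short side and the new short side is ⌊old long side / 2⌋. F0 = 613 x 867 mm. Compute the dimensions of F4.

153 × 216 mm

F1: ⌊867/2⌋ × 613 = 433 × 613 mm
F2: ⌊613/2⌋ × 433 = 306 × 433 mm
F3: ⌊433/2⌋ × 306 = 216 × 306 mm
F4: ⌊306/2⌋ × 216 = 153 × 216 mm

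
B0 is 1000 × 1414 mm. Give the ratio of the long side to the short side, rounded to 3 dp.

1414 / 1000 = 1.414
Matches √2 ≈ 1.414 — the ISO 216 defining ratio.

1.414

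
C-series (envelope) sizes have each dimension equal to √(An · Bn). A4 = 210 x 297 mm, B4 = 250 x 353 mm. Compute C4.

Short side: √(210 · 250) = √52500 ≈ 229.1 → 229 mm
Long side: √(297 · 353) = √104841 ≈ 323.8 → 324 mm

229 × 324 mm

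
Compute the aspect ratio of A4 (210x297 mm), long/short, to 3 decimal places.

1.414

297 / 210 = 1.414
Matches √2 ≈ 1.414 — the ISO 216 defining ratio.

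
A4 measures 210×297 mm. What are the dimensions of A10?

26 × 37 mm

A5: ⌊297/2⌋ × 210 = 148 × 210 mm
A6: ⌊210/2⌋ × 148 = 105 × 148 mm
A7: ⌊148/2⌋ × 105 = 74 × 105 mm
A8: ⌊105/2⌋ × 74 = 52 × 74 mm
A9: ⌊74/2⌋ × 52 = 37 × 52 mm
A10: ⌊52/2⌋ × 37 = 26 × 37 mm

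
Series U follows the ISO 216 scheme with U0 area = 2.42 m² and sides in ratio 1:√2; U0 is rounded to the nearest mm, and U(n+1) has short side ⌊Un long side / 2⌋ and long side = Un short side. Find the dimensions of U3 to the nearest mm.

Let U0's short side be w mm. w · w√2 = 2.42 m² = 2,420,000 mm², so w ≈ 1308.1 mm and w√2 ≈ 1850.0 mm → U0 = 1308 × 1850 mm.
U1: ⌊1850/2⌋ × 1308 = 925 × 1308 mm
U2: ⌊1308/2⌋ × 925 = 654 × 925 mm
U3: ⌊925/2⌋ × 654 = 462 × 654 mm

462 × 654 mm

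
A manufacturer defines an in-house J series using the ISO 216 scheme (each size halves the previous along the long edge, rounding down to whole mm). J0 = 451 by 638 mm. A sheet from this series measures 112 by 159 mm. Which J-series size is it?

J4

J0: 451 × 638 mm
J1: 319 × 451 mm
J2: 225 × 319 mm
J3: 159 × 225 mm
J4: 112 × 159 mm
J5: 79 × 112 mm
→ matches J4.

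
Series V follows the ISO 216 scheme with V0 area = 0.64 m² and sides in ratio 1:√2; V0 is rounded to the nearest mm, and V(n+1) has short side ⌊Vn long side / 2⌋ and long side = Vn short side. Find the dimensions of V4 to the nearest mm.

168 × 237 mm

Let V0's short side be w mm. w · w√2 = 0.64 m² = 640,000 mm², so w ≈ 672.7 mm and w√2 ≈ 951.4 mm → V0 = 673 × 951 mm.
V1: ⌊951/2⌋ × 673 = 475 × 673 mm
V2: ⌊673/2⌋ × 475 = 336 × 475 mm
V3: ⌊475/2⌋ × 336 = 237 × 336 mm
V4: ⌊336/2⌋ × 237 = 168 × 237 mm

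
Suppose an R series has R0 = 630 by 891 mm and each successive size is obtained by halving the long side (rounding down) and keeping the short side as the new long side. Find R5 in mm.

R1 = 445 × 630 mm (from R0 by 1 halving).
R2: ⌊630/2⌋ × 445 = 315 × 445 mm
R3: ⌊445/2⌋ × 315 = 222 × 315 mm
R4: ⌊315/2⌋ × 222 = 157 × 222 mm
R5: ⌊222/2⌋ × 157 = 111 × 157 mm

111 × 157 mm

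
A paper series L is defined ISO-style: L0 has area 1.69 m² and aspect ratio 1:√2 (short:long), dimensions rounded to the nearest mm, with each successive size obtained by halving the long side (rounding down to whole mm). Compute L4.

273 × 386 mm

Let L0's short side be w mm. w · w√2 = 1.69 m² = 1,690,000 mm², so w ≈ 1093.2 mm and w√2 ≈ 1546.0 mm → L0 = 1093 × 1546 mm.
L1: ⌊1546/2⌋ × 1093 = 773 × 1093 mm
L2: ⌊1093/2⌋ × 773 = 546 × 773 mm
L3: ⌊773/2⌋ × 546 = 386 × 546 mm
L4: ⌊546/2⌋ × 386 = 273 × 386 mm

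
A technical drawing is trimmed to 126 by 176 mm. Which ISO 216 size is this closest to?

Aspect ratio 176/126 ≈ 1.397 (ISO target is √2 ≈ 1.414).
In the B-series (B0 = 1000 × 1414 mm): B6 = 125 × 176 mm.
Off by 1 mm total — nearest standard size.

B6 (125 × 176 mm)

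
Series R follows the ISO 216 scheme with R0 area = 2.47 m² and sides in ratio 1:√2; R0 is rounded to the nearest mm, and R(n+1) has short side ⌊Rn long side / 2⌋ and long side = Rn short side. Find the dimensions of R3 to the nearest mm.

467 × 661 mm

Let R0's short side be w mm. w · w√2 = 2.47 m² = 2,470,000 mm², so w ≈ 1321.6 mm and w√2 ≈ 1869.0 mm → R0 = 1322 × 1869 mm.
R1: ⌊1869/2⌋ × 1322 = 934 × 1322 mm
R2: ⌊1322/2⌋ × 934 = 661 × 934 mm
R3: ⌊934/2⌋ × 661 = 467 × 661 mm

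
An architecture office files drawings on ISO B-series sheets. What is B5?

B0 = 1000 × 1414 mm (B0 has a 1000 mm short side, aspect 1:√2).
B1: ⌊1414/2⌋ × 1000 = 707 × 1000 mm
B2: ⌊1000/2⌋ × 707 = 500 × 707 mm
B3: ⌊707/2⌋ × 500 = 353 × 500 mm
B4: ⌊500/2⌋ × 353 = 250 × 353 mm
B5: ⌊353/2⌋ × 250 = 176 × 250 mm

176 × 250 mm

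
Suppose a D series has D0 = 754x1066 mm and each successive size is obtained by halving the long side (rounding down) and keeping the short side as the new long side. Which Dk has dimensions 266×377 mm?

D3

D0: 754 × 1066 mm
D1: 533 × 754 mm
D2: 377 × 533 mm
D3: 266 × 377 mm
D4: 188 × 266 mm
→ matches D3.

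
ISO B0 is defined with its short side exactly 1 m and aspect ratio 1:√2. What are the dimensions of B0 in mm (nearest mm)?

1000 × 1414 mm

Short side = 1000 mm; long side = 1000√2 ≈ 1414.2 mm.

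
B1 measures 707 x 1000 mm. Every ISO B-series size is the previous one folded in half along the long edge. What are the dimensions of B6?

B2: ⌊1000/2⌋ × 707 = 500 × 707 mm
B3: ⌊707/2⌋ × 500 = 353 × 500 mm
B4: ⌊500/2⌋ × 353 = 250 × 353 mm
B5: ⌊353/2⌋ × 250 = 176 × 250 mm
B6: ⌊250/2⌋ × 176 = 125 × 176 mm

125 × 176 mm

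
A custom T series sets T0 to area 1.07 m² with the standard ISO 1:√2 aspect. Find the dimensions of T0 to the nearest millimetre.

Let the short side be w mm. Then w · w√2 = 1.07 m² = 1,070,000 mm².
w² = 1,070,000/√2, so w ≈ 869.8 mm; long side = w√2 ≈ 1230.1 mm.

870 × 1230 mm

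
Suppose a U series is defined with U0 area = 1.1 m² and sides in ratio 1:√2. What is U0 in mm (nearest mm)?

Let the short side be w mm. Then w · w√2 = 1.1 m² = 1,100,000 mm².
w² = 1,100,000/√2, so w ≈ 881.9 mm; long side = w√2 ≈ 1247.3 mm.

882 × 1247 mm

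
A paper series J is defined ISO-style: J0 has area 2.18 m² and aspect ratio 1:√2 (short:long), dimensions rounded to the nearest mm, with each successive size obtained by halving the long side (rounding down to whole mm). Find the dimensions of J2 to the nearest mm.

621 × 878 mm

Let J0's short side be w mm. w · w√2 = 2.18 m² = 2,180,000 mm², so w ≈ 1241.6 mm and w√2 ≈ 1755.8 mm → J0 = 1242 × 1756 mm.
J1: ⌊1756/2⌋ × 1242 = 878 × 1242 mm
J2: ⌊1242/2⌋ × 878 = 621 × 878 mm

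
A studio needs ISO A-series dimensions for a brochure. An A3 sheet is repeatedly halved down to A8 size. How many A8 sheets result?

32

Each ISO step halves the sheet: 1 × A3 → 2 × A4 → 4 × A5 → 8 × A6 → …
From A3 to A8 is 5 halving steps: 2^5 = 32.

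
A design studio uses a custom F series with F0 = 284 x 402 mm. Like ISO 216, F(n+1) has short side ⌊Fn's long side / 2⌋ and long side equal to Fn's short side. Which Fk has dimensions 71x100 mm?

F0: 284 × 402 mm
F1: 201 × 284 mm
F2: 142 × 201 mm
F3: 100 × 142 mm
F4: 71 × 100 mm
F5: 50 × 71 mm
→ matches F4.

F4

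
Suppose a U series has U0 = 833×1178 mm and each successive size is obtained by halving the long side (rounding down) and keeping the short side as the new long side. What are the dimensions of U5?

U1: ⌊1178/2⌋ × 833 = 589 × 833 mm
U2: ⌊833/2⌋ × 589 = 416 × 589 mm
U3: ⌊589/2⌋ × 416 = 294 × 416 mm
U4: ⌊416/2⌋ × 294 = 208 × 294 mm
U5: ⌊294/2⌋ × 208 = 147 × 208 mm

147 × 208 mm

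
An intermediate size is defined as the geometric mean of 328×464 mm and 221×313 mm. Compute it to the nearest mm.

Short side: √(328 · 221) = √72488 ≈ 269.2 → 269 mm
Long side: √(464 · 313) = √145232 ≈ 381.1 → 381 mm

269 × 381 mm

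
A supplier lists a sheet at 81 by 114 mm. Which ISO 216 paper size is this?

Aspect ratio 114/81 ≈ 1.407 — close to the ISO √2 ≈ 1.414.
In the C-series (envelope sizes, between A and B): C7 = 81 × 114 mm.

C7 (81 × 114 mm)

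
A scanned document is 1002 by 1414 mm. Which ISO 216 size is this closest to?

Aspect ratio 1414/1002 ≈ 1.411 — close to the ISO √2 ≈ 1.414.
In the B-series (B0 = 1000 × 1414 mm): B0 = 1000 × 1414 mm.
Off by 2 mm total — nearest standard size.

B0 (1000 × 1414 mm)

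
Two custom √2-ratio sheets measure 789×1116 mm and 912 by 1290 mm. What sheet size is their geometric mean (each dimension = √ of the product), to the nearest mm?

848 × 1200 mm

Short side: √(789 · 912) = √719568 ≈ 848.3 → 848 mm
Long side: √(1116 · 1290) = √1439640 ≈ 1199.8 → 1200 mm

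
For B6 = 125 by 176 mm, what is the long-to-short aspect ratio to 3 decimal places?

176 / 125 = 1.408
ISO 216 targets √2 ≈ 1.414; the -0.006 deviation is from mm rounding.

1.408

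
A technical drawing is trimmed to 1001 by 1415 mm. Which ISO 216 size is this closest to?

Aspect ratio 1415/1001 ≈ 1.414 — close to the ISO √2 ≈ 1.414.
In the B-series (B0 = 1000 × 1414 mm): B0 = 1000 × 1414 mm.
Off by 2 mm total — nearest standard size.

B0 (1000 × 1414 mm)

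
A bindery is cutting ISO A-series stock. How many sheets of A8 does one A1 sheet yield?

Each ISO step halves the sheet: 1 × A1 → 2 × A2 → 4 × A3 → 8 × A4 → …
From A1 to A8 is 7 halving steps: 2^7 = 128.

128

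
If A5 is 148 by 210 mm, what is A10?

A6: ⌊210/2⌋ × 148 = 105 × 148 mm
A7: ⌊148/2⌋ × 105 = 74 × 105 mm
A8: ⌊105/2⌋ × 74 = 52 × 74 mm
A9: ⌊74/2⌋ × 52 = 37 × 52 mm
A10: ⌊52/2⌋ × 37 = 26 × 37 mm

26 × 37 mm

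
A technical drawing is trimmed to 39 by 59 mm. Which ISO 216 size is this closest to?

Aspect ratio 59/39 ≈ 1.513 (ISO target is √2 ≈ 1.414).
In the C-series (envelope sizes, between A and B): C9 = 40 × 57 mm.
Off by 3 mm total — nearest standard size.

C9 (40 × 57 mm)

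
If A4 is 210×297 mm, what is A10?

A5: ⌊297/2⌋ × 210 = 148 × 210 mm
A6: ⌊210/2⌋ × 148 = 105 × 148 mm
A7: ⌊148/2⌋ × 105 = 74 × 105 mm
A8: ⌊105/2⌋ × 74 = 52 × 74 mm
A9: ⌊74/2⌋ × 52 = 37 × 52 mm
A10: ⌊52/2⌋ × 37 = 26 × 37 mm

26 × 37 mm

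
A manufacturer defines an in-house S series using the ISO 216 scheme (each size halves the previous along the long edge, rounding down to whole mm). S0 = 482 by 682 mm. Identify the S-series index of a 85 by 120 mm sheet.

S0: 482 × 682 mm
S1: 341 × 482 mm
S2: 241 × 341 mm
S3: 170 × 241 mm
S4: 120 × 170 mm
S5: 85 × 120 mm
S6: 60 × 85 mm
→ matches S5.

S5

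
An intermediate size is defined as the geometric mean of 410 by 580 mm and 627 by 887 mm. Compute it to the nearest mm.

507 × 717 mm

Short side: √(410 · 627) = √257070 ≈ 507.0 → 507 mm
Long side: √(580 · 887) = √514460 ≈ 717.3 → 717 mm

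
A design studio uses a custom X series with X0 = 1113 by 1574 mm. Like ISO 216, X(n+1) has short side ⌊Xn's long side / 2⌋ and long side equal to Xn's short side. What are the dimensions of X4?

278 × 393 mm

X1 = 787 × 1113 mm (from X0 by 1 halving).
X2: ⌊1113/2⌋ × 787 = 556 × 787 mm
X3: ⌊787/2⌋ × 556 = 393 × 556 mm
X4: ⌊556/2⌋ × 393 = 278 × 393 mm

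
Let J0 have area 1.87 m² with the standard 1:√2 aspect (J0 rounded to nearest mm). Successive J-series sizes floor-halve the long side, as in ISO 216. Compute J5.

Let J0's short side be w mm. w · w√2 = 1.87 m² = 1,870,000 mm², so w ≈ 1149.9 mm and w√2 ≈ 1626.2 mm → J0 = 1150 × 1626 mm.
J1: ⌊1626/2⌋ × 1150 = 813 × 1150 mm
J2: ⌊1150/2⌋ × 813 = 575 × 813 mm
J3: ⌊813/2⌋ × 575 = 406 × 575 mm
J4: ⌊575/2⌋ × 406 = 287 × 406 mm
J5: ⌊406/2⌋ × 287 = 203 × 287 mm

203 × 287 mm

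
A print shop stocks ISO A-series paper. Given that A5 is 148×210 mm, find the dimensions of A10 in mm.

A6: ⌊210/2⌋ × 148 = 105 × 148 mm
A7: ⌊148/2⌋ × 105 = 74 × 105 mm
A8: ⌊105/2⌋ × 74 = 52 × 74 mm
A9: ⌊74/2⌋ × 52 = 37 × 52 mm
A10: ⌊52/2⌋ × 37 = 26 × 37 mm

26 × 37 mm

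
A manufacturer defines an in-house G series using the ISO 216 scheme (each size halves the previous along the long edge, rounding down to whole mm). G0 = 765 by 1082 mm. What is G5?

G1: ⌊1082/2⌋ × 765 = 541 × 765 mm
G2: ⌊765/2⌋ × 541 = 382 × 541 mm
G3: ⌊541/2⌋ × 382 = 270 × 382 mm
G4: ⌊382/2⌋ × 270 = 191 × 270 mm
G5: ⌊270/2⌋ × 191 = 135 × 191 mm

135 × 191 mm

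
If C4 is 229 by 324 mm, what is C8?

C5: ⌊324/2⌋ × 229 = 162 × 229 mm
C6: ⌊229/2⌋ × 162 = 114 × 162 mm
C7: ⌊162/2⌋ × 114 = 81 × 114 mm
C8: ⌊114/2⌋ × 81 = 57 × 81 mm

57 × 81 mm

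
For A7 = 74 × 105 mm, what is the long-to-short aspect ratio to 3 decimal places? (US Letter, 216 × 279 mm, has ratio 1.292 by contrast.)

1.419

105 / 74 = 1.419
ISO 216 targets √2 ≈ 1.414; the +0.005 deviation is from mm rounding.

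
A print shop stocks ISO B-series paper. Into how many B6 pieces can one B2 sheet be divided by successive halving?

16

B2 = 500 × 707 mm; B6 = 125 × 176 mm.
Each halving step doubles the count; 4 steps from B2 to B6.
2^4 = 16.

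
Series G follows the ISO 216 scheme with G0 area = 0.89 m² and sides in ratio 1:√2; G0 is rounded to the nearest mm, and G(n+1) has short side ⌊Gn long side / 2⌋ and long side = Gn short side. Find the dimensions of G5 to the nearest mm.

140 × 198 mm

Let G0's short side be w mm. w · w√2 = 0.89 m² = 890,000 mm², so w ≈ 793.3 mm and w√2 ≈ 1121.9 mm → G0 = 793 × 1122 mm.
G1: ⌊1122/2⌋ × 793 = 561 × 793 mm
G2: ⌊793/2⌋ × 561 = 396 × 561 mm
G3: ⌊561/2⌋ × 396 = 280 × 396 mm
G4: ⌊396/2⌋ × 280 = 198 × 280 mm
G5: ⌊280/2⌋ × 198 = 140 × 198 mm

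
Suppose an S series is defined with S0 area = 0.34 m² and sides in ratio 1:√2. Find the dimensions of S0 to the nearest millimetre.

Let the short side be w mm. Then w · w√2 = 0.34 m² = 340,000 mm².
w² = 340,000/√2, so w ≈ 490.3 mm; long side = w√2 ≈ 693.4 mm.

490 × 693 mm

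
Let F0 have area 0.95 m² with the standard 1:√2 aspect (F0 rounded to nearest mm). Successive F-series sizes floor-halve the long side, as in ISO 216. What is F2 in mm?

Let F0's short side be w mm. w · w√2 = 0.95 m² = 950,000 mm², so w ≈ 819.6 mm and w√2 ≈ 1159.1 mm → F0 = 820 × 1159 mm.
F1: ⌊1159/2⌋ × 820 = 579 × 820 mm
F2: ⌊820/2⌋ × 579 = 410 × 579 mm

410 × 579 mm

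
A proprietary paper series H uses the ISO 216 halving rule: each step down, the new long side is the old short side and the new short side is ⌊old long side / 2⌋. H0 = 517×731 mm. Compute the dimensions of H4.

H1: ⌊731/2⌋ × 517 = 365 × 517 mm
H2: ⌊517/2⌋ × 365 = 258 × 365 mm
H3: ⌊365/2⌋ × 258 = 182 × 258 mm
H4: ⌊258/2⌋ × 182 = 129 × 182 mm

129 × 182 mm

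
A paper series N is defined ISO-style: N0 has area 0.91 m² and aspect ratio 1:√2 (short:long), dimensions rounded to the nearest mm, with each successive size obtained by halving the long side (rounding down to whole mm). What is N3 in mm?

283 × 401 mm

Let N0's short side be w mm. w · w√2 = 0.91 m² = 910,000 mm², so w ≈ 802.2 mm and w√2 ≈ 1134.4 mm → N0 = 802 × 1134 mm.
N1: ⌊1134/2⌋ × 802 = 567 × 802 mm
N2: ⌊802/2⌋ × 567 = 401 × 567 mm
N3: ⌊567/2⌋ × 401 = 283 × 401 mm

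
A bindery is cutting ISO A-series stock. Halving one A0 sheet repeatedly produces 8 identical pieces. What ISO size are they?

8 = 2^3, so 3 halving steps.
A0 → A1 → … → A3 after 3 steps.

A3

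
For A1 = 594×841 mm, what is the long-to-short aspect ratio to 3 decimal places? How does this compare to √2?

1.416

841 / 594 = 1.416
ISO 216 targets √2 ≈ 1.414; the +0.002 deviation is from mm rounding.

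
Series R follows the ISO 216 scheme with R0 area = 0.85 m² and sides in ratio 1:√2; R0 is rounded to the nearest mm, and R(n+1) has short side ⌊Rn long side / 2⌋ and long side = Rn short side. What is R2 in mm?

Let R0's short side be w mm. w · w√2 = 0.85 m² = 850,000 mm², so w ≈ 775.3 mm and w√2 ≈ 1096.4 mm → R0 = 775 × 1096 mm.
R1: ⌊1096/2⌋ × 775 = 548 × 775 mm
R2: ⌊775/2⌋ × 548 = 387 × 548 mm

387 × 548 mm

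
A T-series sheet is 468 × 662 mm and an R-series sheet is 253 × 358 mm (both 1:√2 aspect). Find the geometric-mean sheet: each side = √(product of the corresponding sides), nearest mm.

344 × 487 mm

Short side: √(468 · 253) = √118404 ≈ 344.1 → 344 mm
Long side: √(662 · 358) = √236996 ≈ 486.8 → 487 mm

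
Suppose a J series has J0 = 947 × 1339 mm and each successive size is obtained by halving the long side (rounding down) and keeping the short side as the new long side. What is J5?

167 × 236 mm

J1 = 669 × 947 mm (from J0 by 1 halving).
J2: ⌊947/2⌋ × 669 = 473 × 669 mm
J3: ⌊669/2⌋ × 473 = 334 × 473 mm
J4: ⌊473/2⌋ × 334 = 236 × 334 mm
J5: ⌊334/2⌋ × 236 = 167 × 236 mm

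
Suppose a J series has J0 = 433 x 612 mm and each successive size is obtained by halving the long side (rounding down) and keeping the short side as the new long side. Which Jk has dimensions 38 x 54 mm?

J0: 433 × 612 mm
J1: 306 × 433 mm
J2: 216 × 306 mm
J3: 153 × 216 mm
J4: 108 × 153 mm
J5: 76 × 108 mm
J6: 54 × 76 mm
J7: 38 × 54 mm
J8: 27 × 38 mm
→ matches J7.

J7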